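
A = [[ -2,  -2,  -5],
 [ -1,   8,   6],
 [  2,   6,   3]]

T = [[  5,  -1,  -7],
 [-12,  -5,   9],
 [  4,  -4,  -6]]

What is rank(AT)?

First compute AT:
[[ -6,  32,  26],
 [-77, -63,  43],
 [-50, -44,  22]]
Now row reduce the product.
R2 ← R2 − (77/6)·R1: [0, -1421/3, -872/3]
R3 ← R3 − (25/3)·R1: [0, -932/3, -584/3]
R3 ← R3 − (932/1421)·R2: [0, 0, -5720/1421]
3 nonzero rows, so rank(AT) = 3.

3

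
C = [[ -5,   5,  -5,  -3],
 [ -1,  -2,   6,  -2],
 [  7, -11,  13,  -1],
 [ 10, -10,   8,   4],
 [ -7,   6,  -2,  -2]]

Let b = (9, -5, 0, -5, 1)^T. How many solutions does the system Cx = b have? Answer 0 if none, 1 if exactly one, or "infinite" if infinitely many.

0

Row reduce the augmented matrix [C | b].
R2 ← R2 − (1/5)·R1: [0, -3, 7, -7/5, -34/5]
R3 ← R3 + (7/5)·R1: [0, -4, 6, -26/5, 63/5]
R4 ← R4 + (2)·R1: [0, 0, -2, -2, 13]
R5 ← R5 − (7/5)·R1: [0, -1, 5, 11/5, -58/5]
R3 ← R3 − (4/3)·R2: [0, 0, -10/3, -10/3, 65/3]
R5 ← R5 − (1/3)·R2: [0, 0, 8/3, 8/3, -28/3]
R4 ← R4 − (3/5)·R3: [0, 0, 0, 0, 0]
R5 ← R5 + (4/5)·R3: [0, 0, 0, 0, 8]
Swap R4 ↔ R5
The echelon form has 4 nonzero rows; the last pivot sits in the augmented column, so rank(C) = 3 but rank([C|b]) = 4.
Since the ranks differ, the system is inconsistent.
It has no solutions.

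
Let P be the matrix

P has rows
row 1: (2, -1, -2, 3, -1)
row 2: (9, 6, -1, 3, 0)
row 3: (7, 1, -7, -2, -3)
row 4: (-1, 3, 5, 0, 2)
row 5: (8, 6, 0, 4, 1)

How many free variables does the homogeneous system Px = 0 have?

Row reduce to echelon form.
R2 ← R2 − (9/2)·R1: [0, 21/2, 8, -21/2, 9/2]
R3 ← R3 − (7/2)·R1: [0, 9/2, 0, -25/2, 1/2]
R4 ← R4 + (1/2)·R1: [0, 5/2, 4, 3/2, 3/2]
R5 ← R5 − (4)·R1: [0, 10, 8, -8, 5]
R3 ← R3 − (3/7)·R2: [0, 0, -24/7, -8, -10/7]
R4 ← R4 − (5/21)·R2: [0, 0, 44/21, 4, 3/7]
R5 ← R5 − (20/21)·R2: [0, 0, 8/21, 2, 5/7]
R4 ← R4 + (11/18)·R3: [0, 0, 0, -8/9, -4/9]
R5 ← R5 + (1/9)·R3: [0, 0, 0, 10/9, 5/9]
R5 ← R5 + (5/4)·R4: [0, 0, 0, 0, 0]
4 nonzero rows, so rank(P) = 4.
P has 5 columns; by rank–nullity, nullity = 5 − 4 = 1.

1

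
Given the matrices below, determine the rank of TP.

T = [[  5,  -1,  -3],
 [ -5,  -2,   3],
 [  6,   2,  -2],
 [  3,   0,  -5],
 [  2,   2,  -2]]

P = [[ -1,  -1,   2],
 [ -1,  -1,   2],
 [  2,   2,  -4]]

First compute TP:
[[-10, -10,  20],
 [ 13,  13, -26],
 [-12, -12,  24],
 [-13, -13,  26],
 [ -8,  -8,  16]]
Now row reduce the product.
R2 ← R2 + (13/10)·R1: [0, 0, 0]
R3 ← R3 − (6/5)·R1: [0, 0, 0]
R4 ← R4 − (13/10)·R1: [0, 0, 0]
R5 ← R5 − (4/5)·R1: [0, 0, 0]
1 nonzero row, so rank(TP) = 1.

1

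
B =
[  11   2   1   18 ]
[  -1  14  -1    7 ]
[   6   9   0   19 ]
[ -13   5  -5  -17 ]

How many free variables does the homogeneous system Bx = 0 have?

0

Row reduce to echelon form.
R2 ← R2 + (1/11)·R1: [0, 156/11, -10/11, 95/11]
R3 ← R3 − (6/11)·R1: [0, 87/11, -6/11, 101/11]
R4 ← R4 + (13/11)·R1: [0, 81/11, -42/11, 47/11]
R3 ← R3 − (29/52)·R2: [0, 0, -1/26, 227/52]
R4 ← R4 − (27/52)·R2: [0, 0, -87/26, -11/52]
R4 ← R4 − (87)·R3: [0, 0, 0, -380]
4 nonzero rows, so rank(B) = 4.
B has 4 columns; by rank–nullity, nullity = 4 − 4 = 0.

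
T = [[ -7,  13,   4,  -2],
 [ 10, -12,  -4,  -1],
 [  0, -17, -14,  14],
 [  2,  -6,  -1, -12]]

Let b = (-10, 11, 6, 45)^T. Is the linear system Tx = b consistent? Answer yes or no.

yes

Row reduce the augmented matrix [T | b].
R2 ← R2 + (10/7)·R1: [0, 46/7, 12/7, -27/7, -23/7]
R4 ← R4 + (2/7)·R1: [0, -16/7, 1/7, -88/7, 295/7]
R3 ← R3 + (119/46)·R2: [0, 0, -220/23, 185/46, -5/2]
R4 ← R4 + (8/23)·R2: [0, 0, 17/23, -320/23, 41]
R4 ← R4 + (17/220)·R3: [0, 0, 0, -1197/88, 3591/88]
The echelon form has 4 nonzero rows, and every pivot lies in the first 4 columns, so rank(T) = rank([T|b]) = 4.
The system is consistent.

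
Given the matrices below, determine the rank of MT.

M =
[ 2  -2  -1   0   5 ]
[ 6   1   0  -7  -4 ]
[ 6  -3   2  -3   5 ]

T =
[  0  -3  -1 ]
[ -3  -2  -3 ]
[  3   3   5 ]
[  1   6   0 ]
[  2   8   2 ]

First compute MT:
[[ 13,  35,   9],
 [-18, -94, -17],
 [ 22,  16,  23]]
Now row reduce the product.
R2 ← R2 + (18/13)·R1: [0, -592/13, -59/13]
R3 ← R3 − (22/13)·R1: [0, -562/13, 101/13]
R3 ← R3 − (281/296)·R2: [0, 0, 3575/296]
3 nonzero rows, so rank(MT) = 3.

3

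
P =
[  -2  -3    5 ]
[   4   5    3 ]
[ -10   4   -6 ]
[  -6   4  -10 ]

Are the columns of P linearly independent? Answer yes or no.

yes

Row reduce P to echelon form.
R2 ← R2 + (2)·R1: [0, -1, 13]
R3 ← R3 − (5)·R1: [0, 19, -31]
R4 ← R4 − (3)·R1: [0, 13, -25]
R3 ← R3 + (19)·R2: [0, 0, 216]
R4 ← R4 + (13)·R2: [0, 0, 144]
R4 ← R4 − (2/3)·R3: [0, 0, 0]
3 pivots among 3 columns.
Every column is a pivot column, so the columns are linearly independent.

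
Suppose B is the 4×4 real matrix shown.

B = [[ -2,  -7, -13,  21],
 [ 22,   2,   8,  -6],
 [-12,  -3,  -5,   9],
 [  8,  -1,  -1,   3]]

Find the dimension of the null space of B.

1

Row reduce to echelon form.
R2 ← R2 + (11)·R1: [0, -75, -135, 225]
R3 ← R3 − (6)·R1: [0, 39, 73, -117]
R4 ← R4 + (4)·R1: [0, -29, -53, 87]
R3 ← R3 + (13/25)·R2: [0, 0, 14/5, 0]
R4 ← R4 − (29/75)·R2: [0, 0, -4/5, 0]
R4 ← R4 + (2/7)·R3: [0, 0, 0, 0]
3 nonzero rows, so rank(B) = 3.
B has 4 columns; by rank–nullity, nullity = 4 − 3 = 1.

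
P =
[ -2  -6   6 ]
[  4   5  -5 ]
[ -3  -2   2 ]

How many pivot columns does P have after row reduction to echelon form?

2

Row reduce to echelon form.
R2 ← R2 + (2)·R1: [0, -7, 7]
R3 ← R3 − (3/2)·R1: [0, 7, -7]
R3 ← R3 + R2: [0, 0, 0]
Echelon form has 2 nonzero rows, so rank(P) = 2.
Each nonzero row contributes one pivot column: 2 pivot columns.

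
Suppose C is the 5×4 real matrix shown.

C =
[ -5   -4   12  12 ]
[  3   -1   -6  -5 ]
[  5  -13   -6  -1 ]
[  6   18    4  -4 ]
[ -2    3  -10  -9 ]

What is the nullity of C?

1

Row reduce to echelon form.
R2 ← R2 + (3/5)·R1: [0, -17/5, 6/5, 11/5]
R3 ← R3 + R1: [0, -17, 6, 11]
R4 ← R4 + (6/5)·R1: [0, 66/5, 92/5, 52/5]
R5 ← R5 − (2/5)·R1: [0, 23/5, -74/5, -69/5]
R3 ← R3 − (5)·R2: [0, 0, 0, 0]
R4 ← R4 + (66/17)·R2: [0, 0, 392/17, 322/17]
R5 ← R5 + (23/17)·R2: [0, 0, -224/17, -184/17]
Swap R3 ↔ R4
R5 ← R5 + (4/7)·R3: [0, 0, 0, 0]
3 nonzero rows, so rank(C) = 3.
C has 4 columns; by rank–nullity, nullity = 4 − 3 = 1.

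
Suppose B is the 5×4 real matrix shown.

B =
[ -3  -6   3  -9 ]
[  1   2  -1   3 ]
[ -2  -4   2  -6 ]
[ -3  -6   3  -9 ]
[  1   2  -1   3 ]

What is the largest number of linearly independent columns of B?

Row reduce to echelon form.
R2 ← R2 + (1/3)·R1: [0, 0, 0, 0]
R3 ← R3 − (2/3)·R1: [0, 0, 0, 0]
R4 ← R4 − R1: [0, 0, 0, 0]
R5 ← R5 + (1/3)·R1: [0, 0, 0, 0]
Echelon form has 1 nonzero row, so rank(B) = 1.
The rank gives the maximum number of linearly independent columns: 1.

1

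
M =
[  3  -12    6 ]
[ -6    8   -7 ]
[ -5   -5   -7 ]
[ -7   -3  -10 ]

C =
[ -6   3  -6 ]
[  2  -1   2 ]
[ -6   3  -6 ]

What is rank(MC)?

1

First compute MC:
[[-78,  39, -78],
 [ 94, -47,  94],
 [ 62, -31,  62],
 [ 96, -48,  96]]
Now row reduce the product.
R2 ← R2 + (47/39)·R1: [0, 0, 0]
R3 ← R3 + (31/39)·R1: [0, 0, 0]
R4 ← R4 + (16/13)·R1: [0, 0, 0]
1 nonzero row, so rank(MC) = 1.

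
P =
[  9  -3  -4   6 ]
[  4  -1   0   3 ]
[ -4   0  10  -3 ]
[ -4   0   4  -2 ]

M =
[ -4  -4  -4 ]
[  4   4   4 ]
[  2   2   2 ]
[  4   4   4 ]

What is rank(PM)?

First compute PM:
[[-32, -32, -32],
 [ -8,  -8,  -8],
 [ 24,  24,  24],
 [ 16,  16,  16]]
Now row reduce the product.
R2 ← R2 − (1/4)·R1: [0, 0, 0]
R3 ← R3 + (3/4)·R1: [0, 0, 0]
R4 ← R4 + (1/2)·R1: [0, 0, 0]
1 nonzero row, so rank(PM) = 1.

1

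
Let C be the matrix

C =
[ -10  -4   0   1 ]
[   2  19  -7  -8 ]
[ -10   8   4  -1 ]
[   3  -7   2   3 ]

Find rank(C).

4

Row reduce to echelon form.
R2 ← R2 + (1/5)·R1: [0, 91/5, -7, -39/5]
R3 ← R3 − R1: [0, 12, 4, -2]
R4 ← R4 + (3/10)·R1: [0, -41/5, 2, 33/10]
R3 ← R3 − (60/91)·R2: [0, 0, 112/13, 22/7]
R4 ← R4 + (41/91)·R2: [0, 0, -15/13, -3/14]
R4 ← R4 + (15/112)·R3: [0, 0, 0, 81/392]
Echelon form has 4 nonzero rows, so rank(C) = 4.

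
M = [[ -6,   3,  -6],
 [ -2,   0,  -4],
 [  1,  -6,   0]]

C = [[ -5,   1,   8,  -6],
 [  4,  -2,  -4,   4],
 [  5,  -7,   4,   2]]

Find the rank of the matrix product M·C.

First compute MC:
[[ 12,  30, -84,  36],
 [-10,  26, -32,   4],
 [-29,  13,  32, -30]]
Now row reduce the product.
R2 ← R2 + (5/6)·R1: [0, 51, -102, 34]
R3 ← R3 + (29/12)·R1: [0, 171/2, -171, 57]
R3 ← R3 − (57/34)·R2: [0, 0, 0, 0]
2 nonzero rows, so rank(MC) = 2.

2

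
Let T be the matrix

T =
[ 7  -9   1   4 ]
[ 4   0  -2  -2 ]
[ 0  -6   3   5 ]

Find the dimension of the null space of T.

2

Row reduce to echelon form.
R2 ← R2 − (4/7)·R1: [0, 36/7, -18/7, -30/7]
R3 ← R3 + (7/6)·R2: [0, 0, 0, 0]
2 nonzero rows, so rank(T) = 2.
T has 4 columns; by rank–nullity, nullity = 4 − 2 = 2.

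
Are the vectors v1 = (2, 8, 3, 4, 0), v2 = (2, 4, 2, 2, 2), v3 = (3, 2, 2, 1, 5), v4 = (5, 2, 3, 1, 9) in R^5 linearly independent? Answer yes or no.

no

Form the matrix with these vectors as rows and row reduce.
R2 ← R2 − R1: [0, -4, -1, -2, 2]
R3 ← R3 − (3/2)·R1: [0, -10, -5/2, -5, 5]
R4 ← R4 − (5/2)·R1: [0, -18, -9/2, -9, 9]
R3 ← R3 − (5/2)·R2: [0, 0, 0, 0, 0]
R4 ← R4 − (9/2)·R2: [0, 0, 0, 0, 0]
2 nonzero rows, so the 4 vectors span a space of dimension 2.
Since 2 < 4, the vectors are linearly dependent.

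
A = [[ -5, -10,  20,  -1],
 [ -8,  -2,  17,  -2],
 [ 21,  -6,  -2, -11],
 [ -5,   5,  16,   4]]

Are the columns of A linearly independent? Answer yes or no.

Row reduce A to echelon form.
R2 ← R2 − (8/5)·R1: [0, 14, -15, -2/5]
R3 ← R3 + (21/5)·R1: [0, -48, 82, -76/5]
R4 ← R4 − R1: [0, 15, -4, 5]
R3 ← R3 + (24/7)·R2: [0, 0, 214/7, -116/7]
R4 ← R4 − (15/14)·R2: [0, 0, 169/14, 38/7]
R4 ← R4 − (169/428)·R3: [0, 0, 0, 1281/107]
4 pivots among 4 columns.
Every column is a pivot column, so the columns are linearly independent.

yes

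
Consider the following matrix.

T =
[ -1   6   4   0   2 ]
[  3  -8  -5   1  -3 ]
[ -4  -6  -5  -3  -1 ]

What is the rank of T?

2

Row reduce to echelon form.
R2 ← R2 + (3)·R1: [0, 10, 7, 1, 3]
R3 ← R3 − (4)·R1: [0, -30, -21, -3, -9]
R3 ← R3 + (3)·R2: [0, 0, 0, 0, 0]
Echelon form has 2 nonzero rows, so rank(T) = 2.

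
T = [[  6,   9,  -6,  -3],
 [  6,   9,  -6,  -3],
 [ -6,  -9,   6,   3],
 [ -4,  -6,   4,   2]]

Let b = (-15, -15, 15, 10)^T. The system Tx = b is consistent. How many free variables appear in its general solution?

Row reduce the augmented matrix [T | b].
R2 ← R2 − R1: [0, 0, 0, 0, 0]
R3 ← R3 + R1: [0, 0, 0, 0, 0]
R4 ← R4 + (2/3)·R1: [0, 0, 0, 0, 0]
The echelon form has 1 nonzero rows, and every pivot lies in the first 4 columns, so rank(T) = rank([T|b]) = 1.
The system is consistent.
Free variables = (unknowns) − (rank) = 4 − 1 = 3.

3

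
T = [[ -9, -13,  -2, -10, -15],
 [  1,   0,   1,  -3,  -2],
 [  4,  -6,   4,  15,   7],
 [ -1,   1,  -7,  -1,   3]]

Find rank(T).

Row reduce to echelon form.
R2 ← R2 + (1/9)·R1: [0, -13/9, 7/9, -37/9, -11/3]
R3 ← R3 + (4/9)·R1: [0, -106/9, 28/9, 95/9, 1/3]
R4 ← R4 − (1/9)·R1: [0, 22/9, -61/9, 1/9, 14/3]
R3 ← R3 − (106/13)·R2: [0, 0, -42/13, 573/13, 393/13]
R4 ← R4 + (22/13)·R2: [0, 0, -71/13, -89/13, -20/13]
R4 ← R4 − (71/42)·R3: [0, 0, 0, -1139/14, -737/14]
Echelon form has 4 nonzero rows, so rank(T) = 4.

4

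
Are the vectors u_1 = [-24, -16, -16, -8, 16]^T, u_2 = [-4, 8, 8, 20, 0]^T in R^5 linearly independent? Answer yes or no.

Form the matrix with these vectors as rows and row reduce.
R2 ← R2 − (1/6)·R1: [0, 32/3, 32/3, 64/3, -8/3]
2 nonzero rows, so the 2 vectors span a space of dimension 2.
Since 2 = 2, the vectors are linearly independent.

yes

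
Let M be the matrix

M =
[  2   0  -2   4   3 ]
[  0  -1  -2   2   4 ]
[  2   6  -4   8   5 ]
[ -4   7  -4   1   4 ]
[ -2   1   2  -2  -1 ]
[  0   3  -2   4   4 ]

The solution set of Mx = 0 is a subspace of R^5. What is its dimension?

Row reduce to echelon form.
R3 ← R3 − R1: [0, 6, -2, 4, 2]
R4 ← R4 + (2)·R1: [0, 7, -8, 9, 10]
R5 ← R5 + R1: [0, 1, 0, 2, 2]
R3 ← R3 + (6)·R2: [0, 0, -14, 16, 26]
R4 ← R4 + (7)·R2: [0, 0, -22, 23, 38]
R5 ← R5 + R2: [0, 0, -2, 4, 6]
R6 ← R6 + (3)·R2: [0, 0, -8, 10, 16]
R4 ← R4 − (11/7)·R3: [0, 0, 0, -15/7, -20/7]
R5 ← R5 − (1/7)·R3: [0, 0, 0, 12/7, 16/7]
R6 ← R6 − (4/7)·R3: [0, 0, 0, 6/7, 8/7]
R5 ← R5 + (4/5)·R4: [0, 0, 0, 0, 0]
R6 ← R6 + (2/5)·R4: [0, 0, 0, 0, 0]
4 nonzero rows, so rank(M) = 4.
M has 5 columns; by rank–nullity, nullity = 5 − 4 = 1.

1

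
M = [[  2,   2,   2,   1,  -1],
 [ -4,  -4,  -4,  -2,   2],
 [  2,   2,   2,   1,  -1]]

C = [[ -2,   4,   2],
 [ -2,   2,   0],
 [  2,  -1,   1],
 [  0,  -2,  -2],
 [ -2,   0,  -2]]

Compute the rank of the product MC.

First compute MC:
[[ -2,   8,   6],
 [  4, -16, -12],
 [ -2,   8,   6]]
Now row reduce the product.
R2 ← R2 + (2)·R1: [0, 0, 0]
R3 ← R3 − R1: [0, 0, 0]
1 nonzero row, so rank(MC) = 1.

1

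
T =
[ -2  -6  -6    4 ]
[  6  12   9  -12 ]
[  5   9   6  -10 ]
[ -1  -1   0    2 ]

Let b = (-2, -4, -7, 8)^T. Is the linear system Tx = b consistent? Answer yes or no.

Row reduce the augmented matrix [T | b].
R2 ← R2 + (3)·R1: [0, -6, -9, 0, -10]
R3 ← R3 + (5/2)·R1: [0, -6, -9, 0, -12]
R4 ← R4 − (1/2)·R1: [0, 2, 3, 0, 9]
R3 ← R3 − R2: [0, 0, 0, 0, -2]
R4 ← R4 + (1/3)·R2: [0, 0, 0, 0, 17/3]
R4 ← R4 + (17/6)·R3: [0, 0, 0, 0, 0]
The echelon form has 3 nonzero rows; the last pivot sits in the augmented column, so rank(T) = 2 but rank([T|b]) = 3.
Since the ranks differ, the system is inconsistent.

no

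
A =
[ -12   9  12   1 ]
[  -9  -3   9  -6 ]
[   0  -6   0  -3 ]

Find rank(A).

3

Row reduce to echelon form.
R2 ← R2 − (3/4)·R1: [0, -39/4, 0, -27/4]
R3 ← R3 − (8/13)·R2: [0, 0, 0, 15/13]
Echelon form has 3 nonzero rows, so rank(A) = 3.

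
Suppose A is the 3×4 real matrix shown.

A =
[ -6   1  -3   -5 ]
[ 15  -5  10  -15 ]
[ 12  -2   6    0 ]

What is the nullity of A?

1

Row reduce to echelon form.
R2 ← R2 + (5/2)·R1: [0, -5/2, 5/2, -55/2]
R3 ← R3 + (2)·R1: [0, 0, 0, -10]
3 nonzero rows, so rank(A) = 3.
A has 4 columns; by rank–nullity, nullity = 4 − 3 = 1.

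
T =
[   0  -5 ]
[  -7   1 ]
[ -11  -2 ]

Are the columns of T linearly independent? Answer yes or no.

yes

Row reduce T to echelon form.
Swap R1 ↔ R2
R3 ← R3 − (11/7)·R1: [0, -25/7]
R3 ← R3 − (5/7)·R2: [0, 0]
2 pivots among 2 columns.
Every column is a pivot column, so the columns are linearly independent.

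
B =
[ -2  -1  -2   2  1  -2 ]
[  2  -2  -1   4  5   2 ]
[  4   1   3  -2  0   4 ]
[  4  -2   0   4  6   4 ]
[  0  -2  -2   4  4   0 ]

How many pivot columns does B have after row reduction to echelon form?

2

Row reduce to echelon form.
R2 ← R2 + R1: [0, -3, -3, 6, 6, 0]
R3 ← R3 + (2)·R1: [0, -1, -1, 2, 2, 0]
R4 ← R4 + (2)·R1: [0, -4, -4, 8, 8, 0]
R3 ← R3 − (1/3)·R2: [0, 0, 0, 0, 0, 0]
R4 ← R4 − (4/3)·R2: [0, 0, 0, 0, 0, 0]
R5 ← R5 − (2/3)·R2: [0, 0, 0, 0, 0, 0]
Echelon form has 2 nonzero rows, so rank(B) = 2.
Each nonzero row contributes one pivot column: 2 pivot columns.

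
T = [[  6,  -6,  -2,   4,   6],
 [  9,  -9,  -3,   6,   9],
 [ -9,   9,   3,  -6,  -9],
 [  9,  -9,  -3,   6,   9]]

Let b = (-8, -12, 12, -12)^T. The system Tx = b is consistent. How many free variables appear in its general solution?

Row reduce the augmented matrix [T | b].
R2 ← R2 − (3/2)·R1: [0, 0, 0, 0, 0, 0]
R3 ← R3 + (3/2)·R1: [0, 0, 0, 0, 0, 0]
R4 ← R4 − (3/2)·R1: [0, 0, 0, 0, 0, 0]
The echelon form has 1 nonzero rows, and every pivot lies in the first 5 columns, so rank(T) = rank([T|b]) = 1.
The system is consistent.
Free variables = (unknowns) − (rank) = 5 − 1 = 4.

4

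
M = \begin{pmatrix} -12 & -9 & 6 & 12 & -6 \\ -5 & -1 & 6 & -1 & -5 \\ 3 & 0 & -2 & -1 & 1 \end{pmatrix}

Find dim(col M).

Row reduce to echelon form.
R2 ← R2 − (5/12)·R1: [0, 11/4, 7/2, -6, -5/2]
R3 ← R3 + (1/4)·R1: [0, -9/4, -1/2, 2, -1/2]
R3 ← R3 + (9/11)·R2: [0, 0, 26/11, -32/11, -28/11]
Echelon form has 3 nonzero rows, so rank(M) = 3.
The column space has dimension equal to the rank: 3.

3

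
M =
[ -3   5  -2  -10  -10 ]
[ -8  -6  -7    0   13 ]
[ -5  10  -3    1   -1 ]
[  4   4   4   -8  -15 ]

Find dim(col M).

4

Row reduce to echelon form.
R2 ← R2 − (8/3)·R1: [0, -58/3, -5/3, 80/3, 119/3]
R3 ← R3 − (5/3)·R1: [0, 5/3, 1/3, 53/3, 47/3]
R4 ← R4 + (4/3)·R1: [0, 32/3, 4/3, -64/3, -85/3]
R3 ← R3 + (5/58)·R2: [0, 0, 11/58, 579/29, 1107/58]
R4 ← R4 + (16/29)·R2: [0, 0, 12/29, -192/29, -187/29]
R4 ← R4 − (24/11)·R3: [0, 0, 0, -552/11, -529/11]
Echelon form has 4 nonzero rows, so rank(M) = 4.
The column space has dimension equal to the rank: 4.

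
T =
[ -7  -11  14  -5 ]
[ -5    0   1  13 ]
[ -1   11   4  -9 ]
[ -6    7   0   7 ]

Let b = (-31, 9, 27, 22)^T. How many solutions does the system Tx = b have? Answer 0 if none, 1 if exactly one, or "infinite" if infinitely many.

1

Row reduce the augmented matrix [T | b].
R2 ← R2 − (5/7)·R1: [0, 55/7, -9, 116/7, 218/7]
R3 ← R3 − (1/7)·R1: [0, 88/7, 2, -58/7, 220/7]
R4 ← R4 − (6/7)·R1: [0, 115/7, -12, 79/7, 340/7]
R3 ← R3 − (8/5)·R2: [0, 0, 82/5, -174/5, -92/5]
R4 ← R4 − (23/11)·R2: [0, 0, 75/11, -257/11, -182/11]
R4 ← R4 − (375/902)·R3: [0, 0, 0, -4012/451, -4012/451]
The echelon form has 4 nonzero rows, and every pivot lies in the first 4 columns, so rank(T) = rank([T|b]) = 4.
The system is consistent.
rank = 4 = number of unknowns, so the solution is unique.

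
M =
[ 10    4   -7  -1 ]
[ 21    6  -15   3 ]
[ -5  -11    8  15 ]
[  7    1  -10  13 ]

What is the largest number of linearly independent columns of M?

4

Row reduce to echelon form.
R2 ← R2 − (21/10)·R1: [0, -12/5, -3/10, 51/10]
R3 ← R3 + (1/2)·R1: [0, -9, 9/2, 29/2]
R4 ← R4 − (7/10)·R1: [0, -9/5, -51/10, 137/10]
R3 ← R3 − (15/4)·R2: [0, 0, 45/8, -37/8]
R4 ← R4 − (3/4)·R2: [0, 0, -39/8, 79/8]
R4 ← R4 + (13/15)·R3: [0, 0, 0, 88/15]
Echelon form has 4 nonzero rows, so rank(M) = 4.
The rank gives the maximum number of linearly independent columns: 4.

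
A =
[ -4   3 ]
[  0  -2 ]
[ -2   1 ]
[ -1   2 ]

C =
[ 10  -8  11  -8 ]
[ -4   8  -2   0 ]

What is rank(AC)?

First compute AC:
[[-52,  56, -50,  32],
 [  8, -16,   4,   0],
 [-24,  24, -24,  16],
 [-18,  24, -15,   8]]
Now row reduce the product.
R2 ← R2 + (2/13)·R1: [0, -96/13, -48/13, 64/13]
R3 ← R3 − (6/13)·R1: [0, -24/13, -12/13, 16/13]
R4 ← R4 − (9/26)·R1: [0, 60/13, 30/13, -40/13]
R3 ← R3 − (1/4)·R2: [0, 0, 0, 0]
R4 ← R4 + (5/8)·R2: [0, 0, 0, 0]
2 nonzero rows, so rank(AC) = 2.

2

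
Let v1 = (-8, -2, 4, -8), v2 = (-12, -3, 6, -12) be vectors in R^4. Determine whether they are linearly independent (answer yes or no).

Form the matrix with these vectors as rows and row reduce.
R2 ← R2 − (3/2)·R1: [0, 0, 0, 0]
1 nonzero row, so the 2 vectors span a space of dimension 1.
Since 1 < 2, the vectors are linearly dependent.

no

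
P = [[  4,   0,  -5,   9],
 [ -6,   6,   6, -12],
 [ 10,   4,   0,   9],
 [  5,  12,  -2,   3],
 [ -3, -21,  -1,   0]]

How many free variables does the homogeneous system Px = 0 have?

0

Row reduce to echelon form.
R2 ← R2 + (3/2)·R1: [0, 6, -3/2, 3/2]
R3 ← R3 − (5/2)·R1: [0, 4, 25/2, -27/2]
R4 ← R4 − (5/4)·R1: [0, 12, 17/4, -33/4]
R5 ← R5 + (3/4)·R1: [0, -21, -19/4, 27/4]
R3 ← R3 − (2/3)·R2: [0, 0, 27/2, -29/2]
R4 ← R4 − (2)·R2: [0, 0, 29/4, -45/4]
R5 ← R5 + (7/2)·R2: [0, 0, -10, 12]
R4 ← R4 − (29/54)·R3: [0, 0, 0, -187/54]
R5 ← R5 + (20/27)·R3: [0, 0, 0, 34/27]
R5 ← R5 + (4/11)·R4: [0, 0, 0, 0]
4 nonzero rows, so rank(P) = 4.
P has 4 columns; by rank–nullity, nullity = 4 − 4 = 0.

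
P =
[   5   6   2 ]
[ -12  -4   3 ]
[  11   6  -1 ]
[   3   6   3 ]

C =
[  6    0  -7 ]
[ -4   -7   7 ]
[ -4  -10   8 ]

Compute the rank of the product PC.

2

First compute PC:
[[ -2, -62,  23],
 [-68,  -2,  80],
 [ 46, -32, -43],
 [-18, -72,  45]]
Now row reduce the product.
R2 ← R2 − (34)·R1: [0, 2106, -702]
R3 ← R3 + (23)·R1: [0, -1458, 486]
R4 ← R4 − (9)·R1: [0, 486, -162]
R3 ← R3 + (9/13)·R2: [0, 0, 0]
R4 ← R4 − (3/13)·R2: [0, 0, 0]
2 nonzero rows, so rank(PC) = 2.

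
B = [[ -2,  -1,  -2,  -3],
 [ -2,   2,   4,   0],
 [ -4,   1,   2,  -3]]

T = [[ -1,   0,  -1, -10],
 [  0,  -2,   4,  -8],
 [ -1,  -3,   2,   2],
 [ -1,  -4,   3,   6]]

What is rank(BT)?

First compute BT:
[[  7,  20, -15,   6],
 [ -2, -16,  18,  12],
 [  5,   4,   3,  18]]
Now row reduce the product.
R2 ← R2 + (2/7)·R1: [0, -72/7, 96/7, 96/7]
R3 ← R3 − (5/7)·R1: [0, -72/7, 96/7, 96/7]
R3 ← R3 − R2: [0, 0, 0, 0]
2 nonzero rows, so rank(BT) = 2.

2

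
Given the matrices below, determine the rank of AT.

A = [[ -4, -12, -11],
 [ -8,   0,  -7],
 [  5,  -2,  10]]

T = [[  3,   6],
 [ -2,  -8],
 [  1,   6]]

First compute AT:
[[  1,   6],
 [-31, -90],
 [ 29, 106]]
Now row reduce the product.
R2 ← R2 + (31)·R1: [0, 96]
R3 ← R3 − (29)·R1: [0, -68]
R3 ← R3 + (17/24)·R2: [0, 0]
2 nonzero rows, so rank(AT) = 2.

2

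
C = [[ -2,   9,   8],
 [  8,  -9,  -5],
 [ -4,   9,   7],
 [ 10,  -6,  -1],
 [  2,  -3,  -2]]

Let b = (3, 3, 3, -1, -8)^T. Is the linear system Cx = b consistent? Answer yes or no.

no

Row reduce the augmented matrix [C | b].
R2 ← R2 + (4)·R1: [0, 27, 27, 15]
R3 ← R3 − (2)·R1: [0, -9, -9, -3]
R4 ← R4 + (5)·R1: [0, 39, 39, 14]
R5 ← R5 + R1: [0, 6, 6, -5]
R3 ← R3 + (1/3)·R2: [0, 0, 0, 2]
R4 ← R4 − (13/9)·R2: [0, 0, 0, -23/3]
R5 ← R5 − (2/9)·R2: [0, 0, 0, -25/3]
R4 ← R4 + (23/6)·R3: [0, 0, 0, 0]
R5 ← R5 + (25/6)·R3: [0, 0, 0, 0]
The echelon form has 3 nonzero rows; the last pivot sits in the augmented column, so rank(C) = 2 but rank([C|b]) = 3.
Since the ranks differ, the system is inconsistent.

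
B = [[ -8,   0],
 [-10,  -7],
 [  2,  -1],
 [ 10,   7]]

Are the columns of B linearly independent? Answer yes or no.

yes

Row reduce B to echelon form.
R2 ← R2 − (5/4)·R1: [0, -7]
R3 ← R3 + (1/4)·R1: [0, -1]
R4 ← R4 + (5/4)·R1: [0, 7]
R3 ← R3 − (1/7)·R2: [0, 0]
R4 ← R4 + R2: [0, 0]
2 pivots among 2 columns.
Every column is a pivot column, so the columns are linearly independent.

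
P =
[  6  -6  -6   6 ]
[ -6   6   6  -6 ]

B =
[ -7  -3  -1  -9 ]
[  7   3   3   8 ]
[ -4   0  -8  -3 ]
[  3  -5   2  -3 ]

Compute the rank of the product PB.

1

First compute PB:
[[-42, -66,  36, -102],
 [ 42,  66, -36, 102]]
Now row reduce the product.
R2 ← R2 + R1: [0, 0, 0, 0]
1 nonzero row, so rank(PB) = 1.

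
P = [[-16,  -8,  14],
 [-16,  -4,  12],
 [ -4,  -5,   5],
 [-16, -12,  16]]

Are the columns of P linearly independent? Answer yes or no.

no

Row reduce P to echelon form.
R2 ← R2 − R1: [0, 4, -2]
R3 ← R3 − (1/4)·R1: [0, -3, 3/2]
R4 ← R4 − R1: [0, -4, 2]
R3 ← R3 + (3/4)·R2: [0, 0, 0]
R4 ← R4 + R2: [0, 0, 0]
2 pivots among 3 columns.
Only 2 < 3 pivot columns, so the columns are linearly dependent.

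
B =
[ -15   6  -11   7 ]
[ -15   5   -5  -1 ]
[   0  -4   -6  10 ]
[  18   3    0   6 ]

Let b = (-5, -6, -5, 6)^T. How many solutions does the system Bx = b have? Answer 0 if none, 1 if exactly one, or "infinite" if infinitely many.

0

Row reduce the augmented matrix [B | b].
R2 ← R2 − R1: [0, -1, 6, -8, -1]
R4 ← R4 + (6/5)·R1: [0, 51/5, -66/5, 72/5, 0]
R3 ← R3 − (4)·R2: [0, 0, -30, 42, -1]
R4 ← R4 + (51/5)·R2: [0, 0, 48, -336/5, -51/5]
R4 ← R4 + (8/5)·R3: [0, 0, 0, 0, -59/5]
The echelon form has 4 nonzero rows; the last pivot sits in the augmented column, so rank(B) = 3 but rank([B|b]) = 4.
Since the ranks differ, the system is inconsistent.
It has no solutions.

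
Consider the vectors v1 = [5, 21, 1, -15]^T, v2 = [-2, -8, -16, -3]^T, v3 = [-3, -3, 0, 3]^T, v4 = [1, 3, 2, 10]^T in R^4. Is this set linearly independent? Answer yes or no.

Form the matrix with these vectors as rows and row reduce.
R2 ← R2 + (2/5)·R1: [0, 2/5, -78/5, -9]
R3 ← R3 + (3/5)·R1: [0, 48/5, 3/5, -6]
R4 ← R4 − (1/5)·R1: [0, -6/5, 9/5, 13]
R3 ← R3 − (24)·R2: [0, 0, 375, 210]
R4 ← R4 + (3)·R2: [0, 0, -45, -14]
R4 ← R4 + (3/25)·R3: [0, 0, 0, 56/5]
4 nonzero rows, so the 4 vectors span a space of dimension 4.
Since 4 = 4, the vectors are linearly independent.

yes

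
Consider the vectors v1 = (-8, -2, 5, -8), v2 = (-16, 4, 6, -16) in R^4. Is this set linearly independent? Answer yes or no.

Form the matrix with these vectors as rows and row reduce.
R2 ← R2 − (2)·R1: [0, 8, -4, 0]
2 nonzero rows, so the 2 vectors span a space of dimension 2.
Since 2 = 2, the vectors are linearly independent.

yes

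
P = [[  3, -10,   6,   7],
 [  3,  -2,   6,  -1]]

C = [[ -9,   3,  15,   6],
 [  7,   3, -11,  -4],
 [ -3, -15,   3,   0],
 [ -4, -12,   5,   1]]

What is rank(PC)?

First compute PC:
[[-143, -195, 208,  65],
 [-55, -75,  80,  25]]
Now row reduce the product.
R2 ← R2 − (5/13)·R1: [0, 0, 0, 0]
1 nonzero row, so rank(PC) = 1.

1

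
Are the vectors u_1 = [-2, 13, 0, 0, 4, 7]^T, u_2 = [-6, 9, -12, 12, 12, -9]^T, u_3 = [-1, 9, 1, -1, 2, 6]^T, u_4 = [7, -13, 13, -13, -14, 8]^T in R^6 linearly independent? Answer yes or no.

no

Form the matrix with these vectors as rows and row reduce.
R2 ← R2 − (3)·R1: [0, -30, -12, 12, 0, -30]
R3 ← R3 − (1/2)·R1: [0, 5/2, 1, -1, 0, 5/2]
R4 ← R4 + (7/2)·R1: [0, 65/2, 13, -13, 0, 65/2]
R3 ← R3 + (1/12)·R2: [0, 0, 0, 0, 0, 0]
R4 ← R4 + (13/12)·R2: [0, 0, 0, 0, 0, 0]
2 nonzero rows, so the 4 vectors span a space of dimension 2.
Since 2 < 4, the vectors are linearly dependent.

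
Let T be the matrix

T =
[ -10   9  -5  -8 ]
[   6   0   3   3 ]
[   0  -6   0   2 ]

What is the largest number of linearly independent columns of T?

Row reduce to echelon form.
R2 ← R2 + (3/5)·R1: [0, 27/5, 0, -9/5]
R3 ← R3 + (10/9)·R2: [0, 0, 0, 0]
Echelon form has 2 nonzero rows, so rank(T) = 2.
The rank gives the maximum number of linearly independent columns: 2.

2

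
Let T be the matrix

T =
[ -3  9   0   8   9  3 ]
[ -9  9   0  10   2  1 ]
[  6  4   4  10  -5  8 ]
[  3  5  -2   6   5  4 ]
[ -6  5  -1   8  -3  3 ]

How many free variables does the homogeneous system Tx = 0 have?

Row reduce to echelon form.
R2 ← R2 − (3)·R1: [0, -18, 0, -14, -25, -8]
R3 ← R3 + (2)·R1: [0, 22, 4, 26, 13, 14]
R4 ← R4 + R1: [0, 14, -2, 14, 14, 7]
R5 ← R5 − (2)·R1: [0, -13, -1, -8, -21, -3]
R3 ← R3 + (11/9)·R2: [0, 0, 4, 80/9, -158/9, 38/9]
R4 ← R4 + (7/9)·R2: [0, 0, -2, 28/9, -49/9, 7/9]
R5 ← R5 − (13/18)·R2: [0, 0, -1, 19/9, -53/18, 25/9]
R4 ← R4 + (1/2)·R3: [0, 0, 0, 68/9, -128/9, 26/9]
R5 ← R5 + (1/4)·R3: [0, 0, 0, 13/3, -22/3, 23/6]
R5 ← R5 − (39/68)·R4: [0, 0, 0, 0, 14/17, 37/17]
5 nonzero rows, so rank(T) = 5.
T has 6 columns; by rank–nullity, nullity = 6 − 5 = 1.

1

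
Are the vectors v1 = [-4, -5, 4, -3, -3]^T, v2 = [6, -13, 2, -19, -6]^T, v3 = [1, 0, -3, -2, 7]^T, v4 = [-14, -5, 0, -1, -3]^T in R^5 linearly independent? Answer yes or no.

yes

Form the matrix with these vectors as rows and row reduce.
R2 ← R2 + (3/2)·R1: [0, -41/2, 8, -47/2, -21/2]
R3 ← R3 + (1/4)·R1: [0, -5/4, -2, -11/4, 25/4]
R4 ← R4 − (7/2)·R1: [0, 25/2, -14, 19/2, 15/2]
R3 ← R3 − (5/82)·R2: [0, 0, -102/41, -54/41, 565/82]
R4 ← R4 + (25/41)·R2: [0, 0, -374/41, -198/41, 45/41]
R4 ← R4 − (11/3)·R3: [0, 0, 0, 0, -145/6]
4 nonzero rows, so the 4 vectors span a space of dimension 4.
Since 4 = 4, the vectors are linearly independent.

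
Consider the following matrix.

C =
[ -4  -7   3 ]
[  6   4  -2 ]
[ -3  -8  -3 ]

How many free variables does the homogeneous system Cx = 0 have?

Row reduce to echelon form.
R2 ← R2 + (3/2)·R1: [0, -13/2, 5/2]
R3 ← R3 − (3/4)·R1: [0, -11/4, -21/4]
R3 ← R3 − (11/26)·R2: [0, 0, -82/13]
3 nonzero rows, so rank(C) = 3.
C has 3 columns; by rank–nullity, nullity = 3 − 3 = 0.

0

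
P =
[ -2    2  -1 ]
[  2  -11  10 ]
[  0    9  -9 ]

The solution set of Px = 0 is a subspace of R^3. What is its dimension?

Row reduce to echelon form.
R2 ← R2 + R1: [0, -9, 9]
R3 ← R3 + R2: [0, 0, 0]
2 nonzero rows, so rank(P) = 2.
P has 3 columns; by rank–nullity, nullity = 3 − 2 = 1.

1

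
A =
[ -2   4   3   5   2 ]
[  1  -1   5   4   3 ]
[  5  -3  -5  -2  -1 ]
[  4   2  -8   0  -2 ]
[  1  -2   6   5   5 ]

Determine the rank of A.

4

Row reduce to echelon form.
R2 ← R2 + (1/2)·R1: [0, 1, 13/2, 13/2, 4]
R3 ← R3 + (5/2)·R1: [0, 7, 5/2, 21/2, 4]
R4 ← R4 + (2)·R1: [0, 10, -2, 10, 2]
R5 ← R5 + (1/2)·R1: [0, 0, 15/2, 15/2, 6]
R3 ← R3 − (7)·R2: [0, 0, -43, -35, -24]
R4 ← R4 − (10)·R2: [0, 0, -67, -55, -38]
R4 ← R4 − (67/43)·R3: [0, 0, 0, -20/43, -26/43]
R5 ← R5 + (15/86)·R3: [0, 0, 0, 60/43, 78/43]
R5 ← R5 + (3)·R4: [0, 0, 0, 0, 0]
Echelon form has 4 nonzero rows, so rank(A) = 4.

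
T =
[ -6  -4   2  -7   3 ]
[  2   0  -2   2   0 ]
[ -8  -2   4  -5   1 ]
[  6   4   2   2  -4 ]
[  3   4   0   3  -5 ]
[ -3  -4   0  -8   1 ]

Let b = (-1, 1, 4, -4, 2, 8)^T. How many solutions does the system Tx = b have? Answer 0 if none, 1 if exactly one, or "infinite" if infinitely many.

0

Row reduce the augmented matrix [T | b].
R2 ← R2 + (1/3)·R1: [0, -4/3, -4/3, -1/3, 1, 2/3]
R3 ← R3 − (4/3)·R1: [0, 10/3, 4/3, 13/3, -3, 16/3]
R4 ← R4 + R1: [0, 0, 4, -5, -1, -5]
R5 ← R5 + (1/2)·R1: [0, 2, 1, -1/2, -7/2, 3/2]
R6 ← R6 − (1/2)·R1: [0, -2, -1, -9/2, -1/2, 17/2]
R3 ← R3 + (5/2)·R2: [0, 0, -2, 7/2, -1/2, 7]
R5 ← R5 + (3/2)·R2: [0, 0, -1, -1, -2, 5/2]
R6 ← R6 − (3/2)·R2: [0, 0, 1, -4, -2, 15/2]
R4 ← R4 + (2)·R3: [0, 0, 0, 2, -2, 9]
R5 ← R5 − (1/2)·R3: [0, 0, 0, -11/4, -7/4, -1]
R6 ← R6 + (1/2)·R3: [0, 0, 0, -9/4, -9/4, 11]
R5 ← R5 + (11/8)·R4: [0, 0, 0, 0, -9/2, 91/8]
R6 ← R6 + (9/8)·R4: [0, 0, 0, 0, -9/2, 169/8]
R6 ← R6 − R5: [0, 0, 0, 0, 0, 39/4]
The echelon form has 6 nonzero rows; the last pivot sits in the augmented column, so rank(T) = 5 but rank([T|b]) = 6.
Since the ranks differ, the system is inconsistent.
It has no solutions.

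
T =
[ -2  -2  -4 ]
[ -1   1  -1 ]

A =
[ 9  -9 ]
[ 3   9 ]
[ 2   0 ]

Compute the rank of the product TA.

First compute TA:
[[-32,   0],
 [ -8,  18]]
Now row reduce the product.
R2 ← R2 − (1/4)·R1: [0, 18]
2 nonzero rows, so rank(TA) = 2.

2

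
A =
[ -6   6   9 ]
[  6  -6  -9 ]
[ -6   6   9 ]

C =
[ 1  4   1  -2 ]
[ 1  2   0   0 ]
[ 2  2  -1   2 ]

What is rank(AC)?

First compute AC:
[[ 18,   6, -15,  30],
 [-18,  -6,  15, -30],
 [ 18,   6, -15,  30]]
Now row reduce the product.
R2 ← R2 + R1: [0, 0, 0, 0]
R3 ← R3 − R1: [0, 0, 0, 0]
1 nonzero row, so rank(AC) = 1.

1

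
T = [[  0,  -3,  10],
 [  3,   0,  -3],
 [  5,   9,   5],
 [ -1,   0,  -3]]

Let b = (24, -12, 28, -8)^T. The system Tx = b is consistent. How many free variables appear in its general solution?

0

Row reduce the augmented matrix [T | b].
Swap R1 ↔ R2
R3 ← R3 − (5/3)·R1: [0, 9, 10, 48]
R4 ← R4 + (1/3)·R1: [0, 0, -4, -12]
R3 ← R3 + (3)·R2: [0, 0, 40, 120]
R4 ← R4 + (1/10)·R3: [0, 0, 0, 0]
The echelon form has 3 nonzero rows, and every pivot lies in the first 3 columns, so rank(T) = rank([T|b]) = 3.
The system is consistent.
Free variables = (unknowns) − (rank) = 3 − 3 = 0.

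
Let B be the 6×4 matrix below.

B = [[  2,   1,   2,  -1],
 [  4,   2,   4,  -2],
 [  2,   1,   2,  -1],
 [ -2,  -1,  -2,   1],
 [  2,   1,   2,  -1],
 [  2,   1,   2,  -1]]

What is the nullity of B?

3

Row reduce to echelon form.
R2 ← R2 − (2)·R1: [0, 0, 0, 0]
R3 ← R3 − R1: [0, 0, 0, 0]
R4 ← R4 + R1: [0, 0, 0, 0]
R5 ← R5 − R1: [0, 0, 0, 0]
R6 ← R6 − R1: [0, 0, 0, 0]
1 nonzero row, so rank(B) = 1.
B has 4 columns; by rank–nullity, nullity = 4 − 1 = 3.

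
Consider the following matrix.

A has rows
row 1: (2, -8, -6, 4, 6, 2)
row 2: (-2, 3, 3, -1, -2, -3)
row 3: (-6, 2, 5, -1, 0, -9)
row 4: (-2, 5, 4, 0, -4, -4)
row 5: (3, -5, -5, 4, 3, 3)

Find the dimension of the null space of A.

3

Row reduce to echelon form.
R2 ← R2 + R1: [0, -5, -3, 3, 4, -1]
R3 ← R3 + (3)·R1: [0, -22, -13, 11, 18, -3]
R4 ← R4 + R1: [0, -3, -2, 4, 2, -2]
R5 ← R5 − (3/2)·R1: [0, 7, 4, -2, -6, 0]
R3 ← R3 − (22/5)·R2: [0, 0, 1/5, -11/5, 2/5, 7/5]
R4 ← R4 − (3/5)·R2: [0, 0, -1/5, 11/5, -2/5, -7/5]
R5 ← R5 + (7/5)·R2: [0, 0, -1/5, 11/5, -2/5, -7/5]
R4 ← R4 + R3: [0, 0, 0, 0, 0, 0]
R5 ← R5 + R3: [0, 0, 0, 0, 0, 0]
3 nonzero rows, so rank(A) = 3.
A has 6 columns; by rank–nullity, nullity = 6 − 3 = 3.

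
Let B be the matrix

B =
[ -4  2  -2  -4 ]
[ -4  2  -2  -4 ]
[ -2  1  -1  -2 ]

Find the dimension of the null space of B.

3

Row reduce to echelon form.
R2 ← R2 − R1: [0, 0, 0, 0]
R3 ← R3 − (1/2)·R1: [0, 0, 0, 0]
1 nonzero row, so rank(B) = 1.
B has 4 columns; by rank–nullity, nullity = 4 − 1 = 3.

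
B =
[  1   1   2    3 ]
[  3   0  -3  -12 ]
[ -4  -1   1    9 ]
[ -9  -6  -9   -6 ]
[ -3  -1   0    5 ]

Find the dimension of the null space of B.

2

Row reduce to echelon form.
R2 ← R2 − (3)·R1: [0, -3, -9, -21]
R3 ← R3 + (4)·R1: [0, 3, 9, 21]
R4 ← R4 + (9)·R1: [0, 3, 9, 21]
R5 ← R5 + (3)·R1: [0, 2, 6, 14]
R3 ← R3 + R2: [0, 0, 0, 0]
R4 ← R4 + R2: [0, 0, 0, 0]
R5 ← R5 + (2/3)·R2: [0, 0, 0, 0]
2 nonzero rows, so rank(B) = 2.
B has 4 columns; by rank–nullity, nullity = 4 − 2 = 2.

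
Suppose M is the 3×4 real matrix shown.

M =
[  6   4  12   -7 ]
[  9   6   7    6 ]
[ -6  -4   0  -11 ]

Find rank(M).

2

Row reduce to echelon form.
R2 ← R2 − (3/2)·R1: [0, 0, -11, 33/2]
R3 ← R3 + R1: [0, 0, 12, -18]
R3 ← R3 + (12/11)·R2: [0, 0, 0, 0]
Echelon form has 2 nonzero rows, so rank(M) = 2.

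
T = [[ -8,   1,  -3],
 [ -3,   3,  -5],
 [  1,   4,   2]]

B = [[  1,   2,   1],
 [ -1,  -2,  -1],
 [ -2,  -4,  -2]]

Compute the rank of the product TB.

First compute TB:
[[ -3,  -6,  -3],
 [  4,   8,   4],
 [ -7, -14,  -7]]
Now row reduce the product.
R2 ← R2 + (4/3)·R1: [0, 0, 0]
R3 ← R3 − (7/3)·R1: [0, 0, 0]
1 nonzero row, so rank(TB) = 1.

1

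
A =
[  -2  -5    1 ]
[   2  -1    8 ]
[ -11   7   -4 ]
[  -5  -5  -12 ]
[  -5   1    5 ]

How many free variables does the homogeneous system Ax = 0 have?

Row reduce to echelon form.
R2 ← R2 + R1: [0, -6, 9]
R3 ← R3 − (11/2)·R1: [0, 69/2, -19/2]
R4 ← R4 − (5/2)·R1: [0, 15/2, -29/2]
R5 ← R5 − (5/2)·R1: [0, 27/2, 5/2]
R3 ← R3 + (23/4)·R2: [0, 0, 169/4]
R4 ← R4 + (5/4)·R2: [0, 0, -13/4]
R5 ← R5 + (9/4)·R2: [0, 0, 91/4]
R4 ← R4 + (1/13)·R3: [0, 0, 0]
R5 ← R5 − (7/13)·R3: [0, 0, 0]
3 nonzero rows, so rank(A) = 3.
A has 3 columns; by rank–nullity, nullity = 3 − 3 = 0.

0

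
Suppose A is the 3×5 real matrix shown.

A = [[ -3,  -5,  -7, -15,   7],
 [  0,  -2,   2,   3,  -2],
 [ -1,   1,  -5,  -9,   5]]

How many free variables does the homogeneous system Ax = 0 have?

Row reduce to echelon form.
R3 ← R3 − (1/3)·R1: [0, 8/3, -8/3, -4, 8/3]
R3 ← R3 + (4/3)·R2: [0, 0, 0, 0, 0]
2 nonzero rows, so rank(A) = 2.
A has 5 columns; by rank–nullity, nullity = 5 − 2 = 3.

3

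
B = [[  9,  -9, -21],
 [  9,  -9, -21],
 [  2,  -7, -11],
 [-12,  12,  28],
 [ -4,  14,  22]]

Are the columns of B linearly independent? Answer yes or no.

Row reduce B to echelon form.
R2 ← R2 − R1: [0, 0, 0]
R3 ← R3 − (2/9)·R1: [0, -5, -19/3]
R4 ← R4 + (4/3)·R1: [0, 0, 0]
R5 ← R5 + (4/9)·R1: [0, 10, 38/3]
Swap R2 ↔ R3
R5 ← R5 + (2)·R2: [0, 0, 0]
2 pivots among 3 columns.
Only 2 < 3 pivot columns, so the columns are linearly dependent.

no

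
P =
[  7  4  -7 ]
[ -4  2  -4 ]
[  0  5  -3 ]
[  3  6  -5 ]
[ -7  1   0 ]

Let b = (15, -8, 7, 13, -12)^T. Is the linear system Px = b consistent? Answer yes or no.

Row reduce the augmented matrix [P | b].
R2 ← R2 + (4/7)·R1: [0, 30/7, -8, 4/7]
R4 ← R4 − (3/7)·R1: [0, 30/7, -2, 46/7]
R5 ← R5 + R1: [0, 5, -7, 3]
R3 ← R3 − (7/6)·R2: [0, 0, 19/3, 19/3]
R4 ← R4 − R2: [0, 0, 6, 6]
R5 ← R5 − (7/6)·R2: [0, 0, 7/3, 7/3]
R4 ← R4 − (18/19)·R3: [0, 0, 0, 0]
R5 ← R5 − (7/19)·R3: [0, 0, 0, 0]
The echelon form has 3 nonzero rows, and every pivot lies in the first 3 columns, so rank(P) = rank([P|b]) = 3.
The system is consistent.

yes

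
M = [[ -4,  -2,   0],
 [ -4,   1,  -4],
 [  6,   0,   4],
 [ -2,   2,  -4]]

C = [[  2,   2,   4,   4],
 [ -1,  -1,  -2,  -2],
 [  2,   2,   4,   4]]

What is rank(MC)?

1

First compute MC:
[[ -6,  -6, -12, -12],
 [-17, -17, -34, -34],
 [ 20,  20,  40,  40],
 [-14, -14, -28, -28]]
Now row reduce the product.
R2 ← R2 − (17/6)·R1: [0, 0, 0, 0]
R3 ← R3 + (10/3)·R1: [0, 0, 0, 0]
R4 ← R4 − (7/3)·R1: [0, 0, 0, 0]
1 nonzero row, so rank(MC) = 1.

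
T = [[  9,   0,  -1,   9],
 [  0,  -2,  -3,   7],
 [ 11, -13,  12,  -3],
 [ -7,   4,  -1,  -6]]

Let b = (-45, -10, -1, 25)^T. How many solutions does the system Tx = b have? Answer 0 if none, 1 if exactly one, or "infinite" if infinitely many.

Row reduce the augmented matrix [T | b].
R3 ← R3 − (11/9)·R1: [0, -13, 119/9, -14, 54]
R4 ← R4 + (7/9)·R1: [0, 4, -16/9, 1, -10]
R3 ← R3 − (13/2)·R2: [0, 0, 589/18, -119/2, 119]
R4 ← R4 + (2)·R2: [0, 0, -70/9, 15, -30]
R4 ← R4 + (140/589)·R3: [0, 0, 0, 505/589, -1010/589]
The echelon form has 4 nonzero rows, and every pivot lies in the first 4 columns, so rank(T) = rank([T|b]) = 4.
The system is consistent.
rank = 4 = number of unknowns, so the solution is unique.

1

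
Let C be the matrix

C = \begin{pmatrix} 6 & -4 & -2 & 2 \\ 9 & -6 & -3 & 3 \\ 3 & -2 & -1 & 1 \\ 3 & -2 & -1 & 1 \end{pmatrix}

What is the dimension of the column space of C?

1

Row reduce to echelon form.
R2 ← R2 − (3/2)·R1: [0, 0, 0, 0]
R3 ← R3 − (1/2)·R1: [0, 0, 0, 0]
R4 ← R4 − (1/2)·R1: [0, 0, 0, 0]
Echelon form has 1 nonzero row, so rank(C) = 1.
The column space has dimension equal to the rank: 1.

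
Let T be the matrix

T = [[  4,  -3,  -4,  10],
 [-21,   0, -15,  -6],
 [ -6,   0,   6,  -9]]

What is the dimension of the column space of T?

Row reduce to echelon form.
R2 ← R2 + (21/4)·R1: [0, -63/4, -36, 93/2]
R3 ← R3 + (3/2)·R1: [0, -9/2, 0, 6]
R3 ← R3 − (2/7)·R2: [0, 0, 72/7, -51/7]
Echelon form has 3 nonzero rows, so rank(T) = 3.
The column space has dimension equal to the rank: 3.

3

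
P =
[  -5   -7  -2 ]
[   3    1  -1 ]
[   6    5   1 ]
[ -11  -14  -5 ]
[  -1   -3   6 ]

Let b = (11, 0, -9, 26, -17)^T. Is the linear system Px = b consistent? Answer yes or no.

yes

Row reduce the augmented matrix [P | b].
R2 ← R2 + (3/5)·R1: [0, -16/5, -11/5, 33/5]
R3 ← R3 + (6/5)·R1: [0, -17/5, -7/5, 21/5]
R4 ← R4 − (11/5)·R1: [0, 7/5, -3/5, 9/5]
R5 ← R5 − (1/5)·R1: [0, -8/5, 32/5, -96/5]
R3 ← R3 − (17/16)·R2: [0, 0, 15/16, -45/16]
R4 ← R4 + (7/16)·R2: [0, 0, -25/16, 75/16]
R5 ← R5 − (1/2)·R2: [0, 0, 15/2, -45/2]
R4 ← R4 + (5/3)·R3: [0, 0, 0, 0]
R5 ← R5 − (8)·R3: [0, 0, 0, 0]
The echelon form has 3 nonzero rows, and every pivot lies in the first 3 columns, so rank(P) = rank([P|b]) = 3.
The system is consistent.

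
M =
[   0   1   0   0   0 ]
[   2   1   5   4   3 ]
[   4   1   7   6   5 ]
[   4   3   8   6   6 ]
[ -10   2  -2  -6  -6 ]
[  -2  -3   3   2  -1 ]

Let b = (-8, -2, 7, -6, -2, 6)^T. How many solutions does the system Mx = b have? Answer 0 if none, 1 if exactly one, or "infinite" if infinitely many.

Row reduce the augmented matrix [M | b].
Swap R1 ↔ R2
R3 ← R3 − (2)·R1: [0, -1, -3, -2, -1, 11]
R4 ← R4 − (2)·R1: [0, 1, -2, -2, 0, -2]
R5 ← R5 + (5)·R1: [0, 7, 23, 14, 9, -12]
R6 ← R6 + R1: [0, -2, 8, 6, 2, 4]
R3 ← R3 + R2: [0, 0, -3, -2, -1, 3]
R4 ← R4 − R2: [0, 0, -2, -2, 0, 6]
R5 ← R5 − (7)·R2: [0, 0, 23, 14, 9, 44]
R6 ← R6 + (2)·R2: [0, 0, 8, 6, 2, -12]
R4 ← R4 − (2/3)·R3: [0, 0, 0, -2/3, 2/3, 4]
R5 ← R5 + (23/3)·R3: [0, 0, 0, -4/3, 4/3, 67]
R6 ← R6 + (8/3)·R3: [0, 0, 0, 2/3, -2/3, -4]
R5 ← R5 − (2)·R4: [0, 0, 0, 0, 0, 59]
R6 ← R6 + R4: [0, 0, 0, 0, 0, 0]
The echelon form has 5 nonzero rows; the last pivot sits in the augmented column, so rank(M) = 4 but rank([M|b]) = 5.
Since the ranks differ, the system is inconsistent.
It has no solutions.

0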